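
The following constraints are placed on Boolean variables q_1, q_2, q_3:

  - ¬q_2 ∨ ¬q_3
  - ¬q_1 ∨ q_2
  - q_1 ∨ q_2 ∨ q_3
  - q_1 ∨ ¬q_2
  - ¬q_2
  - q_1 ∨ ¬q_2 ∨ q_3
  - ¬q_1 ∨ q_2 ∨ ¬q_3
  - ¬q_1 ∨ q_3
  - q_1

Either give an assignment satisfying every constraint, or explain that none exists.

Case q_1 = True:
  (¬q_1 ∨ q_2) forces q_2 = True.
  Clause (¬q_2) is falsified — contradiction.
Case q_1 = False:
  Clause (q_1) is falsified — contradiction.
Both cases fail, so the formula is unsatisfiable.

The formula is unsatisfiable.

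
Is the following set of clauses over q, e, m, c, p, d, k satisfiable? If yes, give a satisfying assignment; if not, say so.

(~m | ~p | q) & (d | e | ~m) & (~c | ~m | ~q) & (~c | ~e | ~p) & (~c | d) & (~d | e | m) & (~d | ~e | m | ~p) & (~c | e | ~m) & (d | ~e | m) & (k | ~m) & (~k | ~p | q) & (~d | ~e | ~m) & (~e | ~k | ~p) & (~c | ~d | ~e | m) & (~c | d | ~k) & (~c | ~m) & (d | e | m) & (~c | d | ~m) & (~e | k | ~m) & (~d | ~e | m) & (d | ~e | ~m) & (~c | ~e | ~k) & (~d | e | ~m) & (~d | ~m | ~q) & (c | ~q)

Unsatisfiable

Case e = True:
  If m = True:
    (k | ~m) forces k = True.
    (~d | ~e | ~m) forces d = False.
    clause (d | ~e | ~m) is falsified.
  If m = False:
    (d | ~e | m) forces d = True.
    clause (~d | ~e | m) is falsified.
  Every sub-case reaches a contradiction.
Case e = False:
  If m = True:
    (d | e | ~m) forces d = True.
    clause (~d | e | ~m) is falsified.
  If m = False:
    (~d | e | m) forces d = False.
    clause (d | e | m) is falsified.
  Every sub-case reaches a contradiction.
Both cases fail, so the formula is unsatisfiable.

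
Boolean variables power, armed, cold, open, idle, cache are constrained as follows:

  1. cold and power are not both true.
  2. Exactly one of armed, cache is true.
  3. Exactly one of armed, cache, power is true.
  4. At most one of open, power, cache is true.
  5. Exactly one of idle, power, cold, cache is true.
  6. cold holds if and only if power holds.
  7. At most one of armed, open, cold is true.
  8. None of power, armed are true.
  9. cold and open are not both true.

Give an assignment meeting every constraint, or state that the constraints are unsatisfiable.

power=F, armed=F, cold=F, open=F, idle=F, cache=T

  (1) cold=F, power=F — not both ✓
  (2) {armed, cache}: 1 true — exactly one ✓
  (3) {armed, cache, power}: 1 true — exactly one ✓
  (4) {open, power, cache}: 1 true — at most one ✓
  (5) {idle, power, cold, cache}: 1 true — exactly one ✓
  (6) cold=F, power=F — same ✓
  (7) {armed, open, cold}: 0 true — at most one ✓
  (8) {power, armed}: 0 true — none ✓
  (9) cold=F, open=F — not both ✓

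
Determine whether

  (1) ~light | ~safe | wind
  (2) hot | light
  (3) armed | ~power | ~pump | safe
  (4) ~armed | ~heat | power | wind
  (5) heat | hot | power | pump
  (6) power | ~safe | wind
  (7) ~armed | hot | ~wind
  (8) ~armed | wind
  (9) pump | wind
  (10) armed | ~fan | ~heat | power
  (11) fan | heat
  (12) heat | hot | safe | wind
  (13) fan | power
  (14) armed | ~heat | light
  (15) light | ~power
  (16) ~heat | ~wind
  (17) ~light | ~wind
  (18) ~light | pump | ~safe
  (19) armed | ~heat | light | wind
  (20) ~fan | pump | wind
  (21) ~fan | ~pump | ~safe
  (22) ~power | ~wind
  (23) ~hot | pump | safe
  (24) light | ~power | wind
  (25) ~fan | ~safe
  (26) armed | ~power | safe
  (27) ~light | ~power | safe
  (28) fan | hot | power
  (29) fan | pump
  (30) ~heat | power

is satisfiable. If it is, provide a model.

Set fan = True.
  then (~fan | ~safe) forces safe = False.
Set wind = True.
  then (~heat | ~wind) forces heat = False.
  then (~light | ~wind) forces light = False.
  then (~power | ~wind) forces power = False.
  then (hot | light) forces hot = True.
  then (~hot | pump | safe) forces pump = True.
Set armed = True.
All clauses satisfied.

fan=T, wind=T, power=F, light=F, hot=T, safe=F, pump=T, heat=F, armed=T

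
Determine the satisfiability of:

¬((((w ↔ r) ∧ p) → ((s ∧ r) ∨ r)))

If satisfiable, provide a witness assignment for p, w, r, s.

p: True; w: False; r: False; s: True

  ¬((((w ↔ r) ∧ p) → ((s ∧ r) ∨ r))) = True
    ((w ↔ r) ∧ p) → ((s ∧ r) ∨ r) = False
      (w ↔ r) ∧ p = True
        w ↔ r = True
      (s ∧ r) ∨ r = False
        s ∧ r = False
The formula evaluates to True.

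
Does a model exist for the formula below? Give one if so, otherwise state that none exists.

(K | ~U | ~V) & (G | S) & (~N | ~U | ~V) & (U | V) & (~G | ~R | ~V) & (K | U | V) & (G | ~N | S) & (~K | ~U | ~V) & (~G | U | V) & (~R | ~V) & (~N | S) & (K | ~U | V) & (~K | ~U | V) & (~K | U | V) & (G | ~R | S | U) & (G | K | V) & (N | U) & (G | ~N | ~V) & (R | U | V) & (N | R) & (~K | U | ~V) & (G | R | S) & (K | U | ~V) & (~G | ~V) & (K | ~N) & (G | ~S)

Case G = True:
  (~G | ~V) forces V = False.
  (U | V) forces U = True.
  (K | ~U | V) forces K = True.
  Clause (~K | ~U | V) is falsified — contradiction.
Case G = False:
  (G | S) forces S = True.
  Clause (G | ~S) is falsified — contradiction.
Both cases fail, so the formula is unsatisfiable.

No satisfying assignment exists.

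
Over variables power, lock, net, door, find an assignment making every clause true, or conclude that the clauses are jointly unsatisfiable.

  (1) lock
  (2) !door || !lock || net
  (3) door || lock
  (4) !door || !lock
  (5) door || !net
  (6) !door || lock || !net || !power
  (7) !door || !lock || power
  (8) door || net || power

Unit clause (lock) forces lock = True.
In (!door || !lock) only !door is left, so door = False.
In (door || !net) only !net is left, so net = False.
In (door || net || power) only power is left, so power = True.
Check each clause:
  (lock): lock holds.
  (!door || !lock || net): !door holds.
  (door || lock): lock holds.
  (!door || !lock): !door holds.
  (door || !net): !net holds.
  (!door || lock || !net || !power): !door holds.
  (!door || !lock || power): !door holds.
  (door || net || power): power holds.
All clauses satisfied.

power = True, lock = True, net = False, door = False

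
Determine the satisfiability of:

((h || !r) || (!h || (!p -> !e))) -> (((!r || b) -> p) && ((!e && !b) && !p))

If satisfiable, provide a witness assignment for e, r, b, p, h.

e = False, r = True, b = False, p = False, h = False

  ((h || !r) || (!h || (!p -> !e))) -> (((!r || b) -> p) && ((!e && !b) && !p)) = True
    (h || !r) || (!h || (!p -> !e)) = True
      h || !r = False
        !r = False
      !h || (!p -> !e) = True
        !h = True
        !p -> !e = True
          !p = True
          !e = True
    ((!r || b) -> p) && ((!e && !b) && !p) = True
      (!r || b) -> p = True
        !r || b = False
          !r = False
      (!e && !b) && !p = True
        !e && !b = True
          !e = True
          !b = True
        !p = True
The formula evaluates to True.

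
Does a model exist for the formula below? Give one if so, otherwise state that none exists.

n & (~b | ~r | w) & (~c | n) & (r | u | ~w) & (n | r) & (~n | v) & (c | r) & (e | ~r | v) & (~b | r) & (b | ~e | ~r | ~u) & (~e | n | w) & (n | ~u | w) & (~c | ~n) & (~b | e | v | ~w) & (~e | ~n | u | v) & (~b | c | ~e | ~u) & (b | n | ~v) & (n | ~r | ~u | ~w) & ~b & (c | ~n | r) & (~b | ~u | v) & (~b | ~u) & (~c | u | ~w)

w=T; e=F; c=F; u=T; b=F; n=T; r=T; v=T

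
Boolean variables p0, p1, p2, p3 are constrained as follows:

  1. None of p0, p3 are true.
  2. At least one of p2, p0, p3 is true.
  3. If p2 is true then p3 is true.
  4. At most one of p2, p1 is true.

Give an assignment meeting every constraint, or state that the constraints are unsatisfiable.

Case p0 = True:
  Constraint (1) is violated (p0=T) — contradiction.
Case p0 = False:
  (1) forces p3 = False.
  (2) with p0=F, p3=F forces p2 = True.
  Constraint (3) is violated (p2=T, p3=F) — contradiction.
Both cases fail — unsatisfiable.

UNSATISFIABLE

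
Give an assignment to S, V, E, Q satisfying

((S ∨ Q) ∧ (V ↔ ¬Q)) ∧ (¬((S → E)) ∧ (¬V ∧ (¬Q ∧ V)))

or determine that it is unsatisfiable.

Case V = True: the conjunct ¬V is False.
Case V = False: the conjunct V is False.
Both cases fail — unsatisfiable.

The formula is unsatisfiable.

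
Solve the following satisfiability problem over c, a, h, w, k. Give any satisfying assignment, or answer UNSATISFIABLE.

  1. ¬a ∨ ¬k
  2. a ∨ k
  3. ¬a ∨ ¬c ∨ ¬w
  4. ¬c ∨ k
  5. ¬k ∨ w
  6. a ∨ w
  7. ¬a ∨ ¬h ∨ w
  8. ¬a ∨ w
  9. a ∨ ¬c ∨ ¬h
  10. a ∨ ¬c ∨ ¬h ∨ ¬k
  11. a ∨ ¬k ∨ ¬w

Set c = False.
Set a = True.
  then (¬a ∨ ¬k) forces k = False.
  then (¬a ∨ w) forces w = True.
Set h = True.
All clauses satisfied.

c = False, a = True, h = True, w = True, k = False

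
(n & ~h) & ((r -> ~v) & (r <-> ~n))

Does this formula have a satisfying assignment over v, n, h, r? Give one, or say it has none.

v=F, n=T, h=F, r=F

  n & ~h = True
    ~h = True
  (r -> ~v) & (r <-> ~n) = True
    r -> ~v = True
      ~v = True
    r <-> ~n = True
      ~n = False
Both conjuncts True, so the formula holds.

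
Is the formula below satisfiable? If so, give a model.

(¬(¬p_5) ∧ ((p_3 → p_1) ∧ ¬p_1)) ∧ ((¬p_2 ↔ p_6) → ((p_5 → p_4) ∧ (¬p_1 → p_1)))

p_1: False; p_2: True; p_3: False; p_4: True; p_5: True; p_6: True

  ¬(¬p_5) ∧ ((p_3 → p_1) ∧ ¬p_1) = True
    ¬(¬p_5) = True
      ¬p_5 = False
    (p_3 → p_1) ∧ ¬p_1 = True
      p_3 → p_1 = True
      ¬p_1 = True
  (¬p_2 ↔ p_6) → ((p_5 → p_4) ∧ (¬p_1 → p_1)) = True
    ¬p_2 ↔ p_6 = False
      ¬p_2 = False
    (p_5 → p_4) ∧ (¬p_1 → p_1) = False
      p_5 → p_4 = True
      ¬p_1 → p_1 = False
        ¬p_1 = True
Both conjuncts True, so the formula holds.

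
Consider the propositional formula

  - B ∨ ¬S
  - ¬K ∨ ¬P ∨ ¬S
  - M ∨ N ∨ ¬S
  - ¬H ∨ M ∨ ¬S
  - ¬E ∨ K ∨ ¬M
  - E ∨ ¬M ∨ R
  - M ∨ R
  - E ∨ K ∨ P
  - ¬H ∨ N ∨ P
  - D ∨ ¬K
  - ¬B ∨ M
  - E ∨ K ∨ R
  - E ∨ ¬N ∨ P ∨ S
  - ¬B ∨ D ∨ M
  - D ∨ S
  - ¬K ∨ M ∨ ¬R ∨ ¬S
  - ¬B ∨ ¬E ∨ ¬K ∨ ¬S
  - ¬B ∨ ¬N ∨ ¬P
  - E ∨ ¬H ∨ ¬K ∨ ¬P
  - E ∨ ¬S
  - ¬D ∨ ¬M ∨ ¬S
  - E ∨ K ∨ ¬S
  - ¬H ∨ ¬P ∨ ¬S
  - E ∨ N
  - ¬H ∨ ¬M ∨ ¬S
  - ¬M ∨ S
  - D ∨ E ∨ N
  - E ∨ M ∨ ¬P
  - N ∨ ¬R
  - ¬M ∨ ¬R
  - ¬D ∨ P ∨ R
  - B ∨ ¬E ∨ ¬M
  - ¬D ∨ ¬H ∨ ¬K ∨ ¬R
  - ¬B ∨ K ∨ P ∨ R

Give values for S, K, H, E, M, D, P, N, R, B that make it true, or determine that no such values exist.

Try S = True:
  (B ∨ ¬S) forces B = True.
  (¬B ∨ M) forces M = True.
  (E ∨ ¬S) forces E = True.
  (¬E ∨ K ∨ ¬M) forces K = True.
  clause (¬B ∨ ¬E ∨ ¬K ∨ ¬S) is falsified — backtrack.
So S = False.
  then (D ∨ S) forces D = True.
  then (¬M ∨ S) forces M = False.
  then (M ∨ R) forces R = True.
  then (¬B ∨ M) forces B = False.
  then (N ∨ ¬R) forces N = True.
Set K = True.
  then (¬D ∨ ¬H ∨ ¬K ∨ ¬R) forces H = False.
Set E = True.
Set P = True.
All clauses satisfied.

S=F, K=T, H=F, E=T, M=F, D=T, P=T, N=T, R=T, B=F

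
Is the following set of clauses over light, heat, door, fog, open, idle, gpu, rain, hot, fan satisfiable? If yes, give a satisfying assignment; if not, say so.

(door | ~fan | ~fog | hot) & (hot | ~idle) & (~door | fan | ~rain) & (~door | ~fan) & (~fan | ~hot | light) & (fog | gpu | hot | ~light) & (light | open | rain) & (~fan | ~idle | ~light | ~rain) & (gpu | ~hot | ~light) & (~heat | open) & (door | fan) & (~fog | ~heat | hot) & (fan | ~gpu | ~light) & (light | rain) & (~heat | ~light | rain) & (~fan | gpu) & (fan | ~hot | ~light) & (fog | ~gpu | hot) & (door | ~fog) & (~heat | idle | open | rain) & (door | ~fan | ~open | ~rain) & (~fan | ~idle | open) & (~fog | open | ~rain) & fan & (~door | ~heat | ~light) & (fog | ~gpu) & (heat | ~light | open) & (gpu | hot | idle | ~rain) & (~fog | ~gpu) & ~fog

UNSATISFIABLE

Case fog = True:
  Clause (~fog) is falsified — contradiction.
Case fog = False:
  (fan) forces fan = True.
  (~door | ~fan) forces door = False.
  (~fan | gpu) forces gpu = True.
  Clause (fog | ~gpu) is falsified — contradiction.
Both cases fail, so the formula is unsatisfiable.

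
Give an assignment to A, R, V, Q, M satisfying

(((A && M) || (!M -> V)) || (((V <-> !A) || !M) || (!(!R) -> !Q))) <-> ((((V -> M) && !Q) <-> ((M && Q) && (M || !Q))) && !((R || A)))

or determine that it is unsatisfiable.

A=F; R=F; V=T; Q=F; M=F

  (((A && M) || (!M -> V)) || (((V <-> !A) || !M) || (!(!R) -> !Q))) <-> ((((V -> M) && !Q) <-> ((M && Q) && (M || !Q))) && !((R || A))) = True
    ((A && M) || (!M -> V)) || (((V <-> !A) || !M) || (!(!R) -> !Q)) = True
      (A && M) || (!M -> V) = True
        A && M = False
        !M -> V = True
          !M = True
      ((V <-> !A) || !M) || (!(!R) -> !Q) = True
        (V <-> !A) || !M = True
          V <-> !A = True
            !A = True
          !M = True
        !(!R) -> !Q = True
          !(!R) = False
            !R = True
          !Q = True
    (((V -> M) && !Q) <-> ((M && Q) && (M || !Q))) && !((R || A)) = True
      ((V -> M) && !Q) <-> ((M && Q) && (M || !Q)) = True
        (V -> M) && !Q = False
          V -> M = False
          !Q = True
        (M && Q) && (M || !Q) = False
          M && Q = False
          M || !Q = True
            !Q = True
      !((R || A)) = True
        R || A = False
The formula evaluates to True.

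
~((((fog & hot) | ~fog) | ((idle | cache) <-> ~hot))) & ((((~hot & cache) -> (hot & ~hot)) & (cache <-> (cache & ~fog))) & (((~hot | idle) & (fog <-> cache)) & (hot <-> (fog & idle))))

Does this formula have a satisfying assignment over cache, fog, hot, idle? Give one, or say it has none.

UNSATISFIABLE

Case fog = True: the formula simplifies to ~((hot | ((idle | cache) <-> ~hot))) & ((((~hot & cache) -> (hot & ~hot)) & ~cache) & (((~hot | idle) & cache) & (hot <-> idle))).
  cache = True: the conjunct ~cache is False.
  cache = False: the conjunct cache is False.
Case fog = False: the conjunct ~((((fog & hot) | ~fog) | ((idle | cache) <-> ~hot))) becomes ~((True | ((idle | cache) <-> ~hot))) = False.
Both cases fail — unsatisfiable.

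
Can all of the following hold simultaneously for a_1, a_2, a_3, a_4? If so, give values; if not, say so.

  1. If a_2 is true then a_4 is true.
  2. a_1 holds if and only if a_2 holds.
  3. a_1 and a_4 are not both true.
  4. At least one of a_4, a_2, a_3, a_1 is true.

a_1 = False, a_2 = False, a_3 = False, a_4 = True

  (1) a_2=F ⇒ a_4: vacuous ✓
  (2) a_1=F, a_2=F — same ✓
  (3) a_1=F, a_4=T — not both ✓
  (4) {a_4, a_2, a_3, a_1}: 1 true — at least one ✓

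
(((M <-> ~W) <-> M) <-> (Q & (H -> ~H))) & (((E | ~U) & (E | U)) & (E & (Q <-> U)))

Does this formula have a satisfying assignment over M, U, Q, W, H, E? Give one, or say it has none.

M=T, U=T, Q=T, W=T, H=T, E=T

  ((M <-> ~W) <-> M) <-> (Q & (H -> ~H)) = True
    (M <-> ~W) <-> M = False
      M <-> ~W = False
        ~W = False
    Q & (H -> ~H) = False
      H -> ~H = False
        ~H = False
  ((E | ~U) & (E | U)) & (E & (Q <-> U)) = True
    (E | ~U) & (E | U) = True
      E | ~U = True
        ~U = False
      E | U = True
    E & (Q <-> U) = True
      Q <-> U = True
Both conjuncts True, so the formula holds.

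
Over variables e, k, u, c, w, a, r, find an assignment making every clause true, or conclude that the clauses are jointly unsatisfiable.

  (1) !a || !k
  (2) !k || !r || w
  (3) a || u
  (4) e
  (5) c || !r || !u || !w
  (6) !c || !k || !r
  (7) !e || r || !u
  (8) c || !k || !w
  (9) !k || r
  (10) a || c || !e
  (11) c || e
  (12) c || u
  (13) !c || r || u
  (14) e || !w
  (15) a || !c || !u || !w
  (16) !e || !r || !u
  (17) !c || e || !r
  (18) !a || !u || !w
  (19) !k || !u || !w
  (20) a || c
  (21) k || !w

Unit clause (e) forces e = True.
Try k = True:
  (!a || !k) forces a = False.
  (a || u) forces u = True.
  (!e || r || !u) forces r = True.
  clause (!e || !r || !u) is falsified — backtrack.
So k = False.
  then (k || !w) forces w = False.
Set u = False.
  then (a || u) forces a = True.
  then (c || u) forces c = True.
  then (!c || r || u) forces r = True.
All clauses satisfied.

e = True; k = False; u = False; c = True; w = False; a = True; r = True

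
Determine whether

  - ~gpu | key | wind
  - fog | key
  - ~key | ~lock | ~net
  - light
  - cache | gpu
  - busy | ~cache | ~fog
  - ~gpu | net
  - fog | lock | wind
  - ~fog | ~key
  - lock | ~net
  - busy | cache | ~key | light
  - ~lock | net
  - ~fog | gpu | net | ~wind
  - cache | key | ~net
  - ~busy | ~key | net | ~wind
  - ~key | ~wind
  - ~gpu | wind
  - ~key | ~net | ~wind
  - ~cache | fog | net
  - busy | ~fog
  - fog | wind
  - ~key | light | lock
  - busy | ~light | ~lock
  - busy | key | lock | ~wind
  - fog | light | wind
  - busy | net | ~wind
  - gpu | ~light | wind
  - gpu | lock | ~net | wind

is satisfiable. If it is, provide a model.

key: False, gpu: False, lock: True, wind: True, light: True, cache: True, net: True, fog: True, busy: True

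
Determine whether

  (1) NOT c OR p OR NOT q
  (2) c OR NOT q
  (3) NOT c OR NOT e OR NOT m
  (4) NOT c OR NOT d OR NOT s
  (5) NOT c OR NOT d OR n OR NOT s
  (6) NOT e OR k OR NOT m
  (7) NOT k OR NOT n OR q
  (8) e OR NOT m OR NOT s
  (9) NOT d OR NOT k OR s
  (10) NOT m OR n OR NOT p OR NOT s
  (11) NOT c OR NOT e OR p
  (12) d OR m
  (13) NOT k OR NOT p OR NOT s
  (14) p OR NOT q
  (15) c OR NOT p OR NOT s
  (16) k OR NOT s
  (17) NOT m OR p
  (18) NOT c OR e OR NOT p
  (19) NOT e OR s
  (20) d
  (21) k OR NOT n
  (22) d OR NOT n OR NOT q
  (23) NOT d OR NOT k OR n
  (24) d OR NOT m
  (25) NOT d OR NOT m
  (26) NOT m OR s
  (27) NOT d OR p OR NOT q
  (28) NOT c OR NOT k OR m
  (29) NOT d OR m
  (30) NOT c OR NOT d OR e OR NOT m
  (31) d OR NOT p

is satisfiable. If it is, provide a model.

Case d = True:
  (NOT d OR NOT m) forces m = False.
  Clause (NOT d OR m) is falsified — contradiction.
Case d = False:
  Clause (d) is falsified — contradiction.
Both cases fail, so the formula is unsatisfiable.

No satisfying assignment exists.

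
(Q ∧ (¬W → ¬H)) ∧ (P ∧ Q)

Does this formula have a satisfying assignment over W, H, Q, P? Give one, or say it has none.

W=T, H=F, Q=T, P=T

  Q ∧ (¬W → ¬H) = True
    ¬W → ¬H = True
      ¬W = False
      ¬H = True
  P ∧ Q = True
Both conjuncts True, so the formula holds.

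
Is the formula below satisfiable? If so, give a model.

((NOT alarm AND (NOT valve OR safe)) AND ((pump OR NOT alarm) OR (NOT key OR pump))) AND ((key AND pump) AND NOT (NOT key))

alarm = False; pump = True; safe = True; key = True; valve = True

  (NOT alarm AND (NOT valve OR safe)) AND ((pump OR NOT alarm) OR (NOT key OR pump)) = True
    NOT alarm AND (NOT valve OR safe) = True
      NOT alarm = True
      NOT valve OR safe = True
        NOT valve = False
    (pump OR NOT alarm) OR (NOT key OR pump) = True
      pump OR NOT alarm = True
        NOT alarm = True
      NOT key OR pump = True
        NOT key = False
  (key AND pump) AND NOT (NOT key) = True
    key AND pump = True
    NOT (NOT key) = True
      NOT key = False
Both conjuncts True, so the formula holds.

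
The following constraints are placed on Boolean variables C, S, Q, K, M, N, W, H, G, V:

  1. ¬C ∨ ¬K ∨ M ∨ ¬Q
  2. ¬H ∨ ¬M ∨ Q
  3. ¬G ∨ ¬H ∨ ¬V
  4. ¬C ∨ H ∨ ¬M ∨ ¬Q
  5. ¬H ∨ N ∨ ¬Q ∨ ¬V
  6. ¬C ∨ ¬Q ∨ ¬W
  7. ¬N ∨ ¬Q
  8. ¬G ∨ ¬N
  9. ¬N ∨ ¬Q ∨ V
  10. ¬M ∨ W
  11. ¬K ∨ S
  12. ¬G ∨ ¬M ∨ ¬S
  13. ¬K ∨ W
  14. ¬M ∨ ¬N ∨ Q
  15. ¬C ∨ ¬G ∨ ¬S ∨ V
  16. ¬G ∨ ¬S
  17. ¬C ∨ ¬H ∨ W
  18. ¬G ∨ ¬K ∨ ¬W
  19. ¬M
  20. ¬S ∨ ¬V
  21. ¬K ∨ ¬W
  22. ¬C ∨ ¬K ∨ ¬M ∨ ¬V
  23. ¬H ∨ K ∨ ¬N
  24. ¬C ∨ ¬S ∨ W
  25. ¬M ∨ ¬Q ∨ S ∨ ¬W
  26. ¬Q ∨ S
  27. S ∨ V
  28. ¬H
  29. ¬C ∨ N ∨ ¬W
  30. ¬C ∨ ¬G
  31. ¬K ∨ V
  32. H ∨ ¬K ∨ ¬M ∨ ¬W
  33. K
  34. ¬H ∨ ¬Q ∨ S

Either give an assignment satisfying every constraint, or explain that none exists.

Unsatisfiable — no assignment works.

Case K = True:
  (¬K ∨ S) forces S = True.
  (¬K ∨ W) forces W = True.
  Clause (¬K ∨ ¬W) is falsified — contradiction.
Case K = False:
  Clause (K) is falsified — contradiction.
Both cases fail, so the formula is unsatisfiable.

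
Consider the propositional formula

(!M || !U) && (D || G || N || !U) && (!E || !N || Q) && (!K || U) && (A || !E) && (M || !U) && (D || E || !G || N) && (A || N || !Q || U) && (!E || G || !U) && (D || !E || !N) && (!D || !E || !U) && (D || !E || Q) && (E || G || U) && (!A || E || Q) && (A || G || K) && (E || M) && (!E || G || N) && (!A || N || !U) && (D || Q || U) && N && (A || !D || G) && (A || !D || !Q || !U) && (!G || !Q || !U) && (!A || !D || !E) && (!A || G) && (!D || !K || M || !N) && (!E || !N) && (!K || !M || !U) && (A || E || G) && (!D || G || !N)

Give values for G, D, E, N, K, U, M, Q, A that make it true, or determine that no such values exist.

Unit clause (N) forces N = True.
In (!E || !N) only !E is left, so E = False.
In (E || M) only M is left, so M = True.
In (!M || !U) only !U is left, so U = False.
In (!K || U) only !K is left, so K = False.
In (E || G || U) only G is left, so G = True.
Set D = False.
  then (D || Q || U) forces Q = True.
Set A = True.
All clauses satisfied.

G = True, D = False, E = False, N = True, K = False, U = False, M = True, Q = True, A = True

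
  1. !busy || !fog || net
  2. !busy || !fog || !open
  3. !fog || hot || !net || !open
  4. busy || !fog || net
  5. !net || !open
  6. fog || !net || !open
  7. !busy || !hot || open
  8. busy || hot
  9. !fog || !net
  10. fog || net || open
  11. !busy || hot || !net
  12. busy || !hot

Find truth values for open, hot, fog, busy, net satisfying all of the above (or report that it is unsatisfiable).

Set open = True.
  then (!net || !open) forces net = False.
Set hot = True.
  then (busy || !hot) forces busy = True.
  then (!busy || !fog || net) forces fog = False.
All clauses satisfied.

open = True, hot = True, fog = False, busy = True, net = False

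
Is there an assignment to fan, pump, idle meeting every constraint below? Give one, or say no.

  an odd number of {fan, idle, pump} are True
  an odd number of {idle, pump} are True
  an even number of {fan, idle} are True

fan: False, pump: True, idle: False

{fan, idle, pump}: 1 true → odd ✓
{idle, pump}: 1 true → odd ✓
{fan, idle}: 0 true → even ✓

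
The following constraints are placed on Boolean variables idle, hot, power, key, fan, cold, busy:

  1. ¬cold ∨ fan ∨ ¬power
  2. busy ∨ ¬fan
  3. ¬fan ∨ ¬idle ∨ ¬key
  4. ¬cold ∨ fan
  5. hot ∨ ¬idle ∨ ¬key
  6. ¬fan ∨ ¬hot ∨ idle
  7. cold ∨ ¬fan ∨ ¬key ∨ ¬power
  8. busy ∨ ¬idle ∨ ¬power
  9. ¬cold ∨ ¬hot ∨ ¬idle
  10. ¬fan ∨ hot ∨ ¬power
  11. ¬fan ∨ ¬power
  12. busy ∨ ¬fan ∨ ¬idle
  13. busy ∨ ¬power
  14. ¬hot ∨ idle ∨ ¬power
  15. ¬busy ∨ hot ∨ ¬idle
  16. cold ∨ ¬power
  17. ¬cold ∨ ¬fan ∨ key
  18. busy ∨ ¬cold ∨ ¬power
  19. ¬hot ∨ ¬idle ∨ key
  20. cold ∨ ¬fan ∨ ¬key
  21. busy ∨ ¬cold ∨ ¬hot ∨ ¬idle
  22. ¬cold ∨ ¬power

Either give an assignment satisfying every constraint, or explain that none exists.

Set idle = False.
Set hot = False.
Try power = True:
  (¬fan ∨ hot ∨ ¬power) forces fan = False.
  (¬cold ∨ fan ∨ ¬power) forces cold = False.
  clause (cold ∨ ¬power) is falsified — backtrack.
So power = False.
Set key = True.
Set fan = True.
  then (busy ∨ ¬fan) forces busy = True.
  then (cold ∨ ¬fan ∨ ¬key) forces cold = True.
All clauses satisfied.

idle=F; hot=F; power=F; key=T; fan=T; cold=T; busy=T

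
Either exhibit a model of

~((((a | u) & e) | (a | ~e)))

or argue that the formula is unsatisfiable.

u: False, a: False, e: True

  ~((((a | u) & e) | (a | ~e))) = True
    ((a | u) & e) | (a | ~e) = False
      (a | u) & e = False
        a | u = False
      a | ~e = False
        ~e = False
The formula evaluates to True.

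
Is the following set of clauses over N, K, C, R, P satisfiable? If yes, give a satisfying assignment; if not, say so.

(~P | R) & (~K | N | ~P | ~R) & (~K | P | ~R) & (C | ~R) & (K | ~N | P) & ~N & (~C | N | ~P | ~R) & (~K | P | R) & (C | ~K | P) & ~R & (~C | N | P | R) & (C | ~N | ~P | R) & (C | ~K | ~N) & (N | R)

Case N = True:
  Clause (~N) is falsified — contradiction.
Case N = False:
  (~R) forces R = False.
  Clause (N | R) is falsified — contradiction.
Both cases fail, so the formula is unsatisfiable.

Unsatisfiable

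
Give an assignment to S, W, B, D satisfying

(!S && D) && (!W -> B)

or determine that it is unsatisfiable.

S = False; W = False; B = True; D = True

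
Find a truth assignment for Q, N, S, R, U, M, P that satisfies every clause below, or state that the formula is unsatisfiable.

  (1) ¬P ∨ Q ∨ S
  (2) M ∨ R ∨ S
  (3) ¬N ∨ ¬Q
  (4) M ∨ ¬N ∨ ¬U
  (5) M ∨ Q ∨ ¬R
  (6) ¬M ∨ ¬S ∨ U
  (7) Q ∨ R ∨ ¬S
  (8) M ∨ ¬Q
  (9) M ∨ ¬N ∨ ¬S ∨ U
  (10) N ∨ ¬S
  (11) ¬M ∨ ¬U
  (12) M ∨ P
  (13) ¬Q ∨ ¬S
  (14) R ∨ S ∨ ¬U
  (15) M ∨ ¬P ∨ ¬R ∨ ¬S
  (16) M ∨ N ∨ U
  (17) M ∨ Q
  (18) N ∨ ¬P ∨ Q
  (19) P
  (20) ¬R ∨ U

Unit clause (P) forces P = True.
Set Q = True.
  then (¬N ∨ ¬Q) forces N = False.
  then (M ∨ ¬Q) forces M = True.
  then (N ∨ ¬S) forces S = False.
  then (¬M ∨ ¬U) forces U = False.
  then (¬R ∨ U) forces R = False.
All clauses satisfied.

Q=T, N=F, S=F, R=F, U=F, M=T, P=T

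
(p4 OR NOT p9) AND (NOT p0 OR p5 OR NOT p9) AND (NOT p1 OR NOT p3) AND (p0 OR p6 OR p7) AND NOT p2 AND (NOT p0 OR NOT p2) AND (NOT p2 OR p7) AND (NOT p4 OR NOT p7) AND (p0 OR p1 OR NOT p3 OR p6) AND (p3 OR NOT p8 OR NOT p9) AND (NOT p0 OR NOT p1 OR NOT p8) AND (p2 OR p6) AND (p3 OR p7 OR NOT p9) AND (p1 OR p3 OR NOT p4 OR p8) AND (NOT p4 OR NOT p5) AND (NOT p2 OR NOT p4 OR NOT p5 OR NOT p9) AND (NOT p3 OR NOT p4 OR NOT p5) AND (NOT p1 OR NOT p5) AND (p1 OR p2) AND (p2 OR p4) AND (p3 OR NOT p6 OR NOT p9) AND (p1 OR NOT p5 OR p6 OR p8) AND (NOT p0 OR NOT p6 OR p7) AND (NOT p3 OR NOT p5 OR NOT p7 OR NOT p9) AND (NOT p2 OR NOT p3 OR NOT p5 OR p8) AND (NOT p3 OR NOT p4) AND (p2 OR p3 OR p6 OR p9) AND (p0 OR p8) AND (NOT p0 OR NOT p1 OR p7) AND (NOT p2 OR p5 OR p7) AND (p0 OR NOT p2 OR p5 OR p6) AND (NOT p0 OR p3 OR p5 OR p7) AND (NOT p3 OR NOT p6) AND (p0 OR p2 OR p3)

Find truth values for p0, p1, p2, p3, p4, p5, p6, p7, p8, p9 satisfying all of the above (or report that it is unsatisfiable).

Case p2 = True:
  Clause (NOT p2) is falsified — contradiction.
Case p2 = False:
  (p2 OR p6) forces p6 = True.
  (p1 OR p2) forces p1 = True.
  (NOT p1 OR NOT p3) forces p3 = False.
  (NOT p1 OR NOT p5) forces p5 = False.
  (p2 OR p4) forces p4 = True.
  (NOT p4 OR NOT p7) forces p7 = False.
  (p3 OR p7 OR NOT p9) forces p9 = False.
  (NOT p0 OR NOT p6 OR p7) forces p0 = False.
  Clause (p0 OR p2 OR p3) is falsified — contradiction.
Both cases fail, so the formula is unsatisfiable.

The formula is unsatisfiable.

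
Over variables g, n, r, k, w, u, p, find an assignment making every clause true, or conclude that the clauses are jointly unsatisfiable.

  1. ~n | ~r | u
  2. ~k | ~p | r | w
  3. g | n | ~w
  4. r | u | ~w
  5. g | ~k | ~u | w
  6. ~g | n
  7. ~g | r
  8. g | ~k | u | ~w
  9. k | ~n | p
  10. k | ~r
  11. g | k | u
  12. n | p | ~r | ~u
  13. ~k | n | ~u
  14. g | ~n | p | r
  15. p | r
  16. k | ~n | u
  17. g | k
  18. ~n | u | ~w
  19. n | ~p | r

g: True, n: True, r: True, k: True, w: True, u: True, p: False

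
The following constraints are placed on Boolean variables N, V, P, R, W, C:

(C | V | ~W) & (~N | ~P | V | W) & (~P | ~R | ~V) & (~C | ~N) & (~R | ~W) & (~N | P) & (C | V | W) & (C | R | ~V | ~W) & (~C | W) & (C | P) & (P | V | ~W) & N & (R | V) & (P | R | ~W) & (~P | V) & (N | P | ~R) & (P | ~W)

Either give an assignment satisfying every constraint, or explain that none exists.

N = True, V = True, P = True, R = False, W = False, C = False

Unit clause (N) forces N = True.
In (~C | ~N) only ~C is left, so C = False.
In (~N | P) only P is left, so P = True.
In (~P | V) only V is left, so V = True.
In (~P | ~R | ~V) only ~R is left, so R = False.
In (C | R | ~V | ~W) only ~W is left, so W = False.
All clauses satisfied.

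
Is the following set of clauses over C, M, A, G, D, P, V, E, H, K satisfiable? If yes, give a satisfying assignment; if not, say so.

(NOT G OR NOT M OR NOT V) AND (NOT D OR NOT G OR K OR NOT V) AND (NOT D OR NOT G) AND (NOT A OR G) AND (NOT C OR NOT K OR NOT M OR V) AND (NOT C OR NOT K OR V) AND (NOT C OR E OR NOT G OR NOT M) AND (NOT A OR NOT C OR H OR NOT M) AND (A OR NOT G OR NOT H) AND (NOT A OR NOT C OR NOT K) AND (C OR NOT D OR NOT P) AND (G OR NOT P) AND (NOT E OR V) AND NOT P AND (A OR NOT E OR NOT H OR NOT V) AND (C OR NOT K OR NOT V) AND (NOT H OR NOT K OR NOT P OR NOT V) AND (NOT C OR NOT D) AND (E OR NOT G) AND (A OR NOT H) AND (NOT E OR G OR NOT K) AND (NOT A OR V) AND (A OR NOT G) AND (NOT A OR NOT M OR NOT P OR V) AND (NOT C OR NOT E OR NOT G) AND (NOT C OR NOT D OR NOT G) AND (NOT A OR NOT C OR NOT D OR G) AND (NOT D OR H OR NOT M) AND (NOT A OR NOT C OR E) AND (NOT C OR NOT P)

Unit clause (NOT P) forces P = False.
Set C = False.
Set M = False.
Set A = True.
  then (NOT A OR G) forces G = True.
  then (E OR NOT G) forces E = True.
  then (NOT A OR V) forces V = True.
  then (NOT D OR NOT G) forces D = False.
  then (C OR NOT K OR NOT V) forces K = False.
Set H = False.
All clauses satisfied.

C: False, M: False, A: True, G: True, D: False, P: False, V: True, E: True, H: False, K: False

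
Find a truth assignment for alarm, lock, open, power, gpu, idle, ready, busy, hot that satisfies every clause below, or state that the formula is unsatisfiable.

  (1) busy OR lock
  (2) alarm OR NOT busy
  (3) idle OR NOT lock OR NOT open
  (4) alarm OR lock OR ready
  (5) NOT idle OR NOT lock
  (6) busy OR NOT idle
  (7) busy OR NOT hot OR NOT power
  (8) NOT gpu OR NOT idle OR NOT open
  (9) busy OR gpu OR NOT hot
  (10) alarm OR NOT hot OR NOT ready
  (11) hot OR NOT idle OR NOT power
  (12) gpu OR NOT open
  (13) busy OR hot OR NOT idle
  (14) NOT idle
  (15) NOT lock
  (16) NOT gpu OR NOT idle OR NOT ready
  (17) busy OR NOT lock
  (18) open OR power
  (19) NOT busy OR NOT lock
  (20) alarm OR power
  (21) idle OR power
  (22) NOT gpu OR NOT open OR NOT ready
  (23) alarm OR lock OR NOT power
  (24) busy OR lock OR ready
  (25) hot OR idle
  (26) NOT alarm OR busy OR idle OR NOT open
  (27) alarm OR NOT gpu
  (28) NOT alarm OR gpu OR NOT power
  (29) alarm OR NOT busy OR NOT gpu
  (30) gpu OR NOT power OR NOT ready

alarm = True, lock = False, open = False, power = True, gpu = True, idle = False, ready = True, busy = True, hot = True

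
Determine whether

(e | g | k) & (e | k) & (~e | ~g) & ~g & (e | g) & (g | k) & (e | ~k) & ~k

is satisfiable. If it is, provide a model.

Case k = True:
  Clause (~k) is falsified — contradiction.
Case k = False:
  (e | k) forces e = True.
  (~e | ~g) forces g = False.
  Clause (g | k) is falsified — contradiction.
Both cases fail, so the formula is unsatisfiable.

Unsatisfiable — no assignment works.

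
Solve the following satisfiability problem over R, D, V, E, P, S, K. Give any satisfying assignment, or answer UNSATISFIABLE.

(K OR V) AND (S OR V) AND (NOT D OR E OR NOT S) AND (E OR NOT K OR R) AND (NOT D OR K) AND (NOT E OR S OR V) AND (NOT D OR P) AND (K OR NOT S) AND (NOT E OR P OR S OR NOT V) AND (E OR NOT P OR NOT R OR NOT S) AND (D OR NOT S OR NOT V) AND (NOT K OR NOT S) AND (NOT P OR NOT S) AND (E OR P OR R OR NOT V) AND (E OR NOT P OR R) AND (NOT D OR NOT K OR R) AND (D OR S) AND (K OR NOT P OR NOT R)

R=T; D=T; V=T; E=F; P=T; S=F; K=T

Set R = True.
Try D = False:
  (D OR S) forces S = True.
  (K OR NOT S) forces K = True.
  clause (NOT K OR NOT S) is falsified — backtrack.
So D = True.
  then (NOT D OR K) forces K = True.
  then (NOT D OR P) forces P = True.
  then (NOT K OR NOT S) forces S = False.
  then (S OR V) forces V = True.
Set E = False.
All clauses satisfied.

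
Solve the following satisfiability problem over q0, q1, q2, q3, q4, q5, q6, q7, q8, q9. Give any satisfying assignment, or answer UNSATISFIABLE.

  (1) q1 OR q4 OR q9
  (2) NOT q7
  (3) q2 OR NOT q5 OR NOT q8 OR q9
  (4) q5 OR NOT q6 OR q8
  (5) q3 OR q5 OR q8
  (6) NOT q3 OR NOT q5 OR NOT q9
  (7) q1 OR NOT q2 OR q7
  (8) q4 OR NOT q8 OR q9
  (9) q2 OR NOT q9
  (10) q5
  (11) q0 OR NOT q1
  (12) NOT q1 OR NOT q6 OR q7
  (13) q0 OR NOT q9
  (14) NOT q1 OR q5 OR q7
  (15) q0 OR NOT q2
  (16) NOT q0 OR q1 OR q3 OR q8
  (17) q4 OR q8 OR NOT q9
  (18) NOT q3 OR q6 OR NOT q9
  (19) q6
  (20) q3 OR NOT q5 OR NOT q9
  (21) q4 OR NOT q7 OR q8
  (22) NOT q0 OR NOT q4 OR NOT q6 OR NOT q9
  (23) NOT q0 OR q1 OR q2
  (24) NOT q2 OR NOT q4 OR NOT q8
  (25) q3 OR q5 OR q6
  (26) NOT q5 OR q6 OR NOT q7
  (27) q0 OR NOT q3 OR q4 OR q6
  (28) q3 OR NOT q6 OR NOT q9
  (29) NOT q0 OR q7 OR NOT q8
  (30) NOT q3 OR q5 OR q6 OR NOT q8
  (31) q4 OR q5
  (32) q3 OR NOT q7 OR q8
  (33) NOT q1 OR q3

Unit clause (NOT q7) forces q7 = False.
Unit clause (q5) forces q5 = True.
Unit clause (q6) forces q6 = True.
In (NOT q1 OR NOT q6 OR q7) only NOT q1 is left, so q1 = False.
In (q1 OR NOT q2 OR q7) only NOT q2 is left, so q2 = False.
In (q2 OR NOT q9) only NOT q9 is left, so q9 = False.
In (NOT q0 OR q1 OR q2) only NOT q0 is left, so q0 = False.
In (q1 OR q4 OR q9) only q4 is left, so q4 = True.
In (q2 OR NOT q5 OR NOT q8 OR q9) only NOT q8 is left, so q8 = False.
Set q3 = True.
All clauses satisfied.

q0 = False, q1 = False, q2 = False, q3 = True, q4 = True, q5 = True, q6 = True, q7 = False, q8 = False, q9 = False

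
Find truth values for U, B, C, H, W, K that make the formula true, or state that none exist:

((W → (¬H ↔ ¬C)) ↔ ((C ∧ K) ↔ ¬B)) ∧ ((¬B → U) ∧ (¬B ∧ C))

U = True; B = False; C = True; H = True; W = True; K = True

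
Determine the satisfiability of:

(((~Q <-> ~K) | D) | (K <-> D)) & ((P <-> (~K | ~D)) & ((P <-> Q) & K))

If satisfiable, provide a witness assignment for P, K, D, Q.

P = True, K = True, D = False, Q = True

  ((~Q <-> ~K) | D) | (K <-> D) = True
    (~Q <-> ~K) | D = True
      ~Q <-> ~K = True
        ~Q = False
        ~K = False
    K <-> D = False
  (P <-> (~K | ~D)) & ((P <-> Q) & K) = True
    P <-> (~K | ~D) = True
      ~K | ~D = True
        ~K = False
        ~D = True
    (P <-> Q) & K = True
      P <-> Q = True
Both conjuncts True, so the formula holds.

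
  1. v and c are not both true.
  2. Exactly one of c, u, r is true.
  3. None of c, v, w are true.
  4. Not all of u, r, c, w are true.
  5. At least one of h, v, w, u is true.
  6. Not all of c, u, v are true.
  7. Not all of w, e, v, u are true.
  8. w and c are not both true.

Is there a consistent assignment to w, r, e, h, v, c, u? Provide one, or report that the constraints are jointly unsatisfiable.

w = False, r = True, e = False, h = True, v = False, c = False, u = False

  (1) v=F, c=F — not both ✓
  (2) {c, u, r}: 1 true — exactly one ✓
  (3) {c, v, w}: 0 true — none ✓
  (4) {u, r, c, w}: 1/4 true — not all ✓
  (5) {h, v, w, u}: 1 true — at least one ✓
  (6) {c, u, v}: 0/3 true — not all ✓
  (7) {w, e, v, u}: 0/4 true — not all ✓
  (8) w=F, c=F — not both ✓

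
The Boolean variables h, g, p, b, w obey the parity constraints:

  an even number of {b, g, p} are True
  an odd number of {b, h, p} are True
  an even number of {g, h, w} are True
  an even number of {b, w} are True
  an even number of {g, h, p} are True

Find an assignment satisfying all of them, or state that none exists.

h = True, g = False, p = True, b = True, w = True

{b, g, p}: 2 true → even ✓
{b, h, p}: 3 true → odd ✓
{g, h, w}: 2 true → even ✓
{b, w}: 2 true → even ✓
{g, h, p}: 2 true → even ✓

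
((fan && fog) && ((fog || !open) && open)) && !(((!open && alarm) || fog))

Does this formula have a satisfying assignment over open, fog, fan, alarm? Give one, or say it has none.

Case fog = True: the conjunct !(((!open && alarm) || fog)) becomes !(((!open && alarm) || True)) = False.
Case fog = False: the conjunct fog is False.
Both cases fail — unsatisfiable.

Unsatisfiable — no assignment works.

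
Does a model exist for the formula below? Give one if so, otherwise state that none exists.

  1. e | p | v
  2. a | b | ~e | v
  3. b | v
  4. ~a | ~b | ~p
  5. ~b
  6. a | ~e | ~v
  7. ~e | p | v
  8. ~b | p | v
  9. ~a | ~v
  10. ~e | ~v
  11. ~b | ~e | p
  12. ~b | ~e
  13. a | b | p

p=T; b=F; e=F; a=F; v=T

Unit clause (~b) forces b = False.
In (b | v) only v is left, so v = True.
In (~a | ~v) only ~a is left, so a = False.
In (~e | ~v) only ~e is left, so e = False.
In (a | b | p) only p is left, so p = True.
All clauses satisfied.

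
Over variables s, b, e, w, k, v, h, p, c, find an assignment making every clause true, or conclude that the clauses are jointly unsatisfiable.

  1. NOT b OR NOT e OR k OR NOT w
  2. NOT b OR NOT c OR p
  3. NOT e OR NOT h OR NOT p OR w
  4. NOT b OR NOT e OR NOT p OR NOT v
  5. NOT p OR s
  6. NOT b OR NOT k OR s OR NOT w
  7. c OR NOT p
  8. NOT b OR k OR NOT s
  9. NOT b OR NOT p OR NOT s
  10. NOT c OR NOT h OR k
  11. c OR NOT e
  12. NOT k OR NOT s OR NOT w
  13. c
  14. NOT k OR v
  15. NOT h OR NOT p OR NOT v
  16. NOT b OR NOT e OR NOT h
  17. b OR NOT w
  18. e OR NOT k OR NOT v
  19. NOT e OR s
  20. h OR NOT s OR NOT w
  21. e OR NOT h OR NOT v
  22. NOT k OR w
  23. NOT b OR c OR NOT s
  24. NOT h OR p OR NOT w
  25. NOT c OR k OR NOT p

Unit clause (c) forces c = True.
Set s = True.
Try b = True:
  (NOT b OR NOT c OR p) forces p = True.
  clause (NOT b OR NOT p OR NOT s) is falsified — backtrack.
So b = False.
  then (b OR NOT w) forces w = False.
  then (NOT k OR w) forces k = False.
  then (NOT c OR k OR NOT p) forces p = False.
  then (NOT c OR NOT h OR k) forces h = False.
Set e = False.
Set v = True.
All clauses satisfied.

s=T, b=F, e=F, w=F, k=F, v=T, h=F, p=F, c=T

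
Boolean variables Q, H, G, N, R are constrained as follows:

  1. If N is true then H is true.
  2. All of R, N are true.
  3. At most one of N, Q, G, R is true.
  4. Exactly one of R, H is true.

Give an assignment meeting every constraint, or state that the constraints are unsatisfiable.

The formula is unsatisfiable.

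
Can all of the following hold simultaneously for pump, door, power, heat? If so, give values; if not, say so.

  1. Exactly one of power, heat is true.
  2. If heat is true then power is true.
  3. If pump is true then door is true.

pump: True, door: True, power: True, heat: False

  (1) {power, heat}: 1 true — exactly one ✓
  (2) heat=F ⇒ power: vacuous ✓
  (3) pump=T ⇒ door: T ✓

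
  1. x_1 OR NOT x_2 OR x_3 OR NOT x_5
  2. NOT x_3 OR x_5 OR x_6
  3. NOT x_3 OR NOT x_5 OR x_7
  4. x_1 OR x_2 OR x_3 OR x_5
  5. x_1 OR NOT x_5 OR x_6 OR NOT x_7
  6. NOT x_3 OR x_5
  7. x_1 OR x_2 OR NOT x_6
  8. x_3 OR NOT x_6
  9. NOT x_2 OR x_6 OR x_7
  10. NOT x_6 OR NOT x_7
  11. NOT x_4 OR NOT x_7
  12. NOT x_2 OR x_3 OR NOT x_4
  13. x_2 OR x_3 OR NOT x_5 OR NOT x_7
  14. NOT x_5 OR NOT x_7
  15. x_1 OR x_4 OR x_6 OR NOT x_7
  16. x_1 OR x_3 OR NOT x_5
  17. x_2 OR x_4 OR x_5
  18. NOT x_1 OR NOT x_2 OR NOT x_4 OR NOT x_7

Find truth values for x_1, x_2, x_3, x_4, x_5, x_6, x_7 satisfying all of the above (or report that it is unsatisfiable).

x_1 = True, x_2 = False, x_3 = False, x_4 = True, x_5 = False, x_6 = False, x_7 = False

Set x_1 = True.
Set x_2 = False.
Try x_3 = True:
  (NOT x_3 OR x_5) forces x_5 = True.
  (NOT x_3 OR NOT x_5 OR x_7) forces x_7 = True.
  clause (NOT x_5 OR NOT x_7) is falsified — backtrack.
So x_3 = False.
  then (x_3 OR NOT x_6) forces x_6 = False.
Set x_4 = True.
  then (NOT x_4 OR NOT x_7) forces x_7 = False.
Set x_5 = False.
All clauses satisfied.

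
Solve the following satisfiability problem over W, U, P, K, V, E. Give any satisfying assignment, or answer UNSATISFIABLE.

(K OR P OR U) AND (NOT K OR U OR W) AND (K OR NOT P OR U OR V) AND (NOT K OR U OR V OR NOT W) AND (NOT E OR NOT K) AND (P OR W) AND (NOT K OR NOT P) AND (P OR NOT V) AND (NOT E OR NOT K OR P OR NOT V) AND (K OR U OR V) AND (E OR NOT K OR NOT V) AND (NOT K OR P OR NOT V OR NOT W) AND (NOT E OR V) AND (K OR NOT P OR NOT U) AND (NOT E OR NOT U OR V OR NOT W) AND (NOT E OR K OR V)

Set W = True.
Set U = True.
Try P = True:
  (NOT K OR NOT P) forces K = False.
  clause (K OR NOT P OR NOT U) is falsified — backtrack.
So P = False.
  then (P OR NOT V) forces V = False.
  then (NOT E OR V) forces E = False.
Set K = True.
All clauses satisfied.

W=T, U=T, P=F, K=T, V=F, E=F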